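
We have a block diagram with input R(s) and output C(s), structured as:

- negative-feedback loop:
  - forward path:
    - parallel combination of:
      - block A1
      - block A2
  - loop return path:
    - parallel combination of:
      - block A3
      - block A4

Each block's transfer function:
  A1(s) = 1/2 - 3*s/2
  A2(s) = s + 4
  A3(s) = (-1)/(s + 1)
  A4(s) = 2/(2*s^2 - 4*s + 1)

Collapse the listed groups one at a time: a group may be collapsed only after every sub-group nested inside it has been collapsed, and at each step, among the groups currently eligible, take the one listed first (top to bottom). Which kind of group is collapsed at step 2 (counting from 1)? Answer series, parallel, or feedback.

Step 1: add A1, A2 (parallel)
Step 2: parallel reduction of A3, A4
Step 3: reduce the feedback loop with forward (A1+A2) and return (A3+A4)
Step 2 collapses a parallel group.

Final answer: parallel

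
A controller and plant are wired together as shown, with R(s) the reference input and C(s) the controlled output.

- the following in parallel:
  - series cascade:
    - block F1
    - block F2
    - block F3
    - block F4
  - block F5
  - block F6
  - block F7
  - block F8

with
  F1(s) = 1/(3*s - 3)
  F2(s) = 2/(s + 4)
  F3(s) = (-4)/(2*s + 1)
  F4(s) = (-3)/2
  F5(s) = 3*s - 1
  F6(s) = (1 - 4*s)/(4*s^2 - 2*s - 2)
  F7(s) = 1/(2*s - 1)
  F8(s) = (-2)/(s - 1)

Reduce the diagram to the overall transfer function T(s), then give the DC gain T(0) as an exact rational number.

Step 1: combine F1, F2, F3, F4 in series: 4/(2*s^3 + 7*s^2 - 5*s - 4)
Step 2: add (F1*F2*F3*F4), F5, F6, F7, F8 (parallel): (24*s^5 + 64*s^4 - 146*s^3 - 60*s^2 + 63*s - 12)/(8*s^4 + 24*s^3 - 34*s^2 - 6*s + 8)
DC gain: substitute s = 0 into T(s) from step 2: T(0) = -12/8 = -3/2.

Answer: -3/2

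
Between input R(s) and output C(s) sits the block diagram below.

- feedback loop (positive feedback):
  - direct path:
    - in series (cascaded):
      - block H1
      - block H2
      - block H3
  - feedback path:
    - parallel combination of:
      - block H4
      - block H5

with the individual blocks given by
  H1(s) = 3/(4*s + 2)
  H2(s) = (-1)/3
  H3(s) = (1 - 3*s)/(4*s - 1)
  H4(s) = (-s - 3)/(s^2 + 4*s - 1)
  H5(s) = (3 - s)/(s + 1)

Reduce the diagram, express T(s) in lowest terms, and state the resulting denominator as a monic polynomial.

The answer is s^5 + 87*s^4/16 + 71*s^3/16 - 43*s^2/16 + 17*s/16 - 1/4.

Reasoning:
1. multiply H1, H2, H3 (series): (3*s - 1)/(16*s^2 + 4*s - 2)
2. sum the parallel branches H4, H5: (-s^3 - 2*s^2 + 9*s - 6)/(s^3 + 5*s^2 + 3*s - 1)
3. close the feedback loop around (H1*H2*H3), (H4+H5): (3*s^4 + 14*s^3 + 4*s^2 - 6*s + 1)/(16*s^5 + 87*s^4 + 71*s^3 - 43*s^2 + 17*s - 4)
Step 3 gives the fully reduced T(s), with no common factor left to cancel. The denominator's leading coefficient is 16, so divide each of its coefficients by 16 to get the monic form.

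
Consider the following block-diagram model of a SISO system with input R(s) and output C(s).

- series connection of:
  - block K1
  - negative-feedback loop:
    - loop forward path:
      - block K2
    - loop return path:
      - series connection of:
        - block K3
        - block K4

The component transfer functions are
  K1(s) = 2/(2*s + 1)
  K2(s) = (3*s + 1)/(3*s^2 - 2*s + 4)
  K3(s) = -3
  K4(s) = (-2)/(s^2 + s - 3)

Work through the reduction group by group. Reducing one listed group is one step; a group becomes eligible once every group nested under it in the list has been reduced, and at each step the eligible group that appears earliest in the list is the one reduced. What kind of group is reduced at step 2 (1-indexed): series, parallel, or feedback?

Reducing step by step:

1. cascade K3, K4
2. reduce the feedback loop with forward K2 and return (K3*K4)
3. combine K1, [K2/(1+K2*(K3*K4))] in series
The group at step 2 is a feedback group.

Answer: feedback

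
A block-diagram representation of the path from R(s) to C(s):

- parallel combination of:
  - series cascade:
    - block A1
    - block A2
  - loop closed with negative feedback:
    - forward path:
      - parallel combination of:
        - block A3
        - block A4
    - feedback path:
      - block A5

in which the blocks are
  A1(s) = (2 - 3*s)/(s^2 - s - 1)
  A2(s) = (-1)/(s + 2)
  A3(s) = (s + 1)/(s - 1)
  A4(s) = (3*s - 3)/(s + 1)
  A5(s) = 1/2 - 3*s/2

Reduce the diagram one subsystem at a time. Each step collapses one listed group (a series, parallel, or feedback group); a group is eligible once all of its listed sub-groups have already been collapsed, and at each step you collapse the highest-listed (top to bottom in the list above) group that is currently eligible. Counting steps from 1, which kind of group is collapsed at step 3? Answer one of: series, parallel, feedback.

Step 1 - combine A1, A2 in series
Step 2 - reduce the parallel group A3, A4
Step 3 - reduce the feedback loop with forward (A3+A4) and return A5
Step 4 - reduce the parallel group (A1*A2), [(A3+A4)/(1+(A3+A4)*A5)]
The group at step 3 is a feedback group.

Hence the answer: feedback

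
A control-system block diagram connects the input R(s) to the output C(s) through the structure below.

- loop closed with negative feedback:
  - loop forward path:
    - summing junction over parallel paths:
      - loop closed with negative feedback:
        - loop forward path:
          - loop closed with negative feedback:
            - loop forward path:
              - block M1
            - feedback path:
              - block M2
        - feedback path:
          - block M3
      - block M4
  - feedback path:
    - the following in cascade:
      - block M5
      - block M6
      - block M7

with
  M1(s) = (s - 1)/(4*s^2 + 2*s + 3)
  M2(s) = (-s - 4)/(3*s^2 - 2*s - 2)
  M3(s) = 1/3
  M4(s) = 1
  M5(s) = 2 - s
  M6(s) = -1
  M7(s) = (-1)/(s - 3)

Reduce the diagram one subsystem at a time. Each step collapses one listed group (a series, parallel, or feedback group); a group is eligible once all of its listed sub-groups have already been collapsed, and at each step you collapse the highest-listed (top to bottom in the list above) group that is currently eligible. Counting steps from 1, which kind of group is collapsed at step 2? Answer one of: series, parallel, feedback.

Step 1 - close the feedback loop around M1, M2
Step 2 - reduce the feedback loop with forward [M1/(1+M1*M2)] and return M3
Step 3 - parallel reduction of [[M1/(1+M1*M2)]/(1+[M1/(1+M1*M2)]*M3)], M4
Step 4 - series reduction of M5, M6, M7
Step 5 - apply the feedback formula to ([[M1/(1+M1*M2)]/(1+[M1/(1+M1*M2)]*M3)]+M4), (M5*M6*M7)
Step 2 collapses a feedback group.

Hence the answer: feedback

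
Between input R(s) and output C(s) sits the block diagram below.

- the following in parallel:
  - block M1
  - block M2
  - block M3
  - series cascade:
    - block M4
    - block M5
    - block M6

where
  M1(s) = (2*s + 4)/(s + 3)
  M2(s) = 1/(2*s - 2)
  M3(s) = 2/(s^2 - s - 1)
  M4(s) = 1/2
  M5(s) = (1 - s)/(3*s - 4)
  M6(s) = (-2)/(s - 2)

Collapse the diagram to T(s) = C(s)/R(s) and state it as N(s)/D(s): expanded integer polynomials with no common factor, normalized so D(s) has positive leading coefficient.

(1) multiply M4, M5, M6 (series), giving (s - 1)/(3*s^2 - 10*s + 8)
(2) sum the parallel branches M1, M2, M3, (M4*M5*M6): this yields T(s), and no further normalization is needed

Therefore the answer is (12*s^6 - 35*s^5 - 8*s^4 + 118*s^3 - 167*s^2 + 138*s - 62)/(6*s^6 - 14*s^5 - 40*s^4 + 142*s^3 - 98*s^2 - 44*s + 48).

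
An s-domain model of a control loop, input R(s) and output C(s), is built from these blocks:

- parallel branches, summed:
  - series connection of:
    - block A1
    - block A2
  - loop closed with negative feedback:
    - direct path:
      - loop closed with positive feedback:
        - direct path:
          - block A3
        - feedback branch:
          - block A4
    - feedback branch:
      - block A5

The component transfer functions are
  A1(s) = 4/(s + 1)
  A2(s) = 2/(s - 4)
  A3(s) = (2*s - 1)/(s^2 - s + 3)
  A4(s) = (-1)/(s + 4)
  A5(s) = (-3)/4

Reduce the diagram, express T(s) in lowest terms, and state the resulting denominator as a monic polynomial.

Answer: s^5 - 3*s^4/2 - 51*s^3/4 + 83*s^2/4 - 25*s - 56

Working:
Step 1. combine A1, A2 in series gives 8/(s^2 - 3*s - 4)
Step 2. apply the feedback formula to A3, A4 gives (2*s^2 + 7*s - 4)/(s^3 + 3*s^2 + s + 11)
Step 3. reduce the feedback loop with forward [A3/(1-A3*A4)] and return A5 gives (8*s^2 + 28*s - 16)/(4*s^3 + 6*s^2 - 17*s + 56)
Step 4. add (A1*A2), [[A3/(1-A3*A4)]/(1+[A3/(1-A3*A4)]*A5)] (parallel) gives (8*s^4 + 36*s^3 - 84*s^2 - 200*s + 512)/(4*s^5 - 6*s^4 - 51*s^3 + 83*s^2 - 100*s - 224)
Step 4 gives the fully reduced T(s), with no common factor left to cancel. The denominator's leading coefficient is 4, so divide each of its coefficients by 4 to get the monic form.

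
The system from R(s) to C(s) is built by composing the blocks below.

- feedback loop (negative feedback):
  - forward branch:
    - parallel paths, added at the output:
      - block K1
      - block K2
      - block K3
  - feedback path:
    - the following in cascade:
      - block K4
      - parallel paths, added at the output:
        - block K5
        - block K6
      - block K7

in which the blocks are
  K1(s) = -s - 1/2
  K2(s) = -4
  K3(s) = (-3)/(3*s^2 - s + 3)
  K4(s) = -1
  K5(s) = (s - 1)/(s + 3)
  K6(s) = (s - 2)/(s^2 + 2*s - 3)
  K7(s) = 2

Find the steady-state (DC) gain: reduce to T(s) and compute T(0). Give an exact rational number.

Reducing step by step:

Step 1. combine K1, K2, K3 in parallel; result (-6*s^3 - 25*s^2 + 3*s - 33)/(6*s^2 - 2*s + 6)
Step 2. sum the parallel branches K5, K6; result (s^2 - s - 1)/(s^2 + 2*s - 3)
Step 3. series reduction of K4, (K5+K6), K7; result (-2*s^2 + 2*s + 2)/(s^2 + 2*s - 3)
Step 4. feedback reduction of (K1+K2+K3), (K4*(K5+K6)*K7); result (-6*s^5 - 37*s^4 - 29*s^3 + 48*s^2 - 75*s + 99)/(12*s^5 + 44*s^4 - 58*s^3 + 6*s^2 - 42*s - 84)
Evaluating the step-4 result (the overall T(s)) at s = 0 gives T(0) = 99/(-84) = -33/28.

Answer: -33/28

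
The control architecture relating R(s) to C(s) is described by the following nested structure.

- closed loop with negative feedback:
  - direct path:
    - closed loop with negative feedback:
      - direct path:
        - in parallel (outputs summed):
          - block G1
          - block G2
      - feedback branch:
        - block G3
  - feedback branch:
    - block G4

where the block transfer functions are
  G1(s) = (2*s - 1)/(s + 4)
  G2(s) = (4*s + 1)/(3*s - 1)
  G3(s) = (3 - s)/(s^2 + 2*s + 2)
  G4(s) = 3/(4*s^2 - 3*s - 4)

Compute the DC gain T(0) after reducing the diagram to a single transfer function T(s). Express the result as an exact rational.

Step 1: sum the parallel branches G1, G2; result (10*s^2 + 12*s + 5)/(3*s^2 + 11*s - 4)
Step 2: close the feedback loop around (G1+G2), G3; result (10*s^4 + 32*s^3 + 49*s^2 + 34*s + 10)/(3*s^4 + 7*s^3 + 42*s^2 + 45*s + 7)
Step 3: close the feedback loop around [(G1+G2)/(1+(G1+G2)*G3)], G4; result (40*s^6 + 98*s^5 + 60*s^4 - 139*s^3 - 258*s^2 - 166*s - 40)/(12*s^6 + 19*s^5 + 165*s^4 + 122*s^3 - 128*s^2 - 99*s + 2)
Step 3 gives the overall T(s). Then T(0) = -40/2 = -20.

Hence the answer: -20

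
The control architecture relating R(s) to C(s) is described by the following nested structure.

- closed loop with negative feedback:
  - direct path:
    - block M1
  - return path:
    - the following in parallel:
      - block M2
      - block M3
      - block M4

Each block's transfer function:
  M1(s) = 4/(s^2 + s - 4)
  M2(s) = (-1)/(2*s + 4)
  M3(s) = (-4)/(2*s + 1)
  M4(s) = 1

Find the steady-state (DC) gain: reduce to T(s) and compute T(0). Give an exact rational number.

Step 1 - parallel reduction of M2, M3, M4 -> (4*s^2 - 13)/(4*s^2 + 10*s + 4)
Step 2 - reduce the feedback loop with forward M1 and return (M2+M3+M4) -> (8*s^2 + 20*s + 8)/(2*s^4 + 7*s^3 + 7*s^2 - 18*s - 34)
DC gain: substitute s = 0 into T(s) from step 2: T(0) = 8/(-34) = -4/17.

Final answer: -4/17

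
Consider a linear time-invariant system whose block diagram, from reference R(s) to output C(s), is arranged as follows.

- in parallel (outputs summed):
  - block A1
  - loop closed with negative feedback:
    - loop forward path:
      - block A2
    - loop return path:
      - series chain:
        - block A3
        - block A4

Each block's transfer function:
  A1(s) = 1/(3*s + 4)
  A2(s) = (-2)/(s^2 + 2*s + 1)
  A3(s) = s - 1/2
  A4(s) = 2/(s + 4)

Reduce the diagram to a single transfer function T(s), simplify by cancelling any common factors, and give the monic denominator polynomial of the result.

Reducing step by step:

(1) multiply A3, A4 (series): (2*s - 1)/(s + 4)
(2) feedback reduction of A2, (A3*A4): (-2*s - 8)/(s^3 + 6*s^2 + 5*s + 6)
(3) combine A1, [A2/(1+A2*(A3*A4))] in parallel: (s^3 - 27*s - 26)/(3*s^4 + 22*s^3 + 39*s^2 + 38*s + 24)
The result of step 3 is T(s) in lowest terms. Its denominator has leading coefficient 3; dividing the denominator through by 3 makes it monic.

Answer: s^4 + 22*s^3/3 + 13*s^2 + 38*s/3 + 8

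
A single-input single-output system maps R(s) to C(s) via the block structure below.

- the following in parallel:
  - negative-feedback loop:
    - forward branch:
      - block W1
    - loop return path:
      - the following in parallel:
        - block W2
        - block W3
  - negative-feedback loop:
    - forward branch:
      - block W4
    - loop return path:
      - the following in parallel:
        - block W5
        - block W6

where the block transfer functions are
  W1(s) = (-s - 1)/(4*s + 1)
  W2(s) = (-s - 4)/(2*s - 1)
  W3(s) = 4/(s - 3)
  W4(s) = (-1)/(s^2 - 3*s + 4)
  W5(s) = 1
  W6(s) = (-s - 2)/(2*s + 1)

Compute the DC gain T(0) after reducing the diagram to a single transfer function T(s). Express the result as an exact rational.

Step 1 - add W2, W3 (parallel): (-s^2 + 7*s + 8)/(2*s^2 - 7*s + 3)
Step 2 - apply the feedback formula to W1, (W2+W3): (-2*s^3 + 5*s^2 + 4*s - 3)/(9*s^3 - 32*s^2 - 10*s - 5)
Step 3 - combine W5, W6 in parallel: (s - 1)/(2*s + 1)
Step 4 - collapse the loop (W4 forward, (W5+W6) return): (-2*s - 1)/(2*s^3 - 5*s^2 + 4*s + 5)
Step 5 - add [W1/(1+W1*(W2+W3))], [W4/(1+W4*(W5+W6))] (parallel): (-4*s^6 + 20*s^5 - 43*s^4 + 39*s^3 + 108*s^2 + 28*s - 10)/(18*s^6 - 109*s^5 + 176*s^4 - 43*s^3 - 175*s^2 - 70*s - 25)
The step-5 result is T(s). Setting s = 0: T(0) = -10/(-25) = 2/5.

Therefore the answer is 2/5.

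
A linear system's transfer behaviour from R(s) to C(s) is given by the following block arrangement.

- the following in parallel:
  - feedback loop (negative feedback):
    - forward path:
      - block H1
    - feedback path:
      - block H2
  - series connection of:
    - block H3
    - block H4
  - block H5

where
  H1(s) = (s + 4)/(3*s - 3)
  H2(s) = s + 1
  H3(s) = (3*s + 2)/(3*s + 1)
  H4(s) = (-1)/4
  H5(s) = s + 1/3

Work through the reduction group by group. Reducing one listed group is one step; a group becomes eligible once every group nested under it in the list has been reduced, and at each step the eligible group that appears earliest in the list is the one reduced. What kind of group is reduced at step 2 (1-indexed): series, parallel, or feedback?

The answer is series.

Reasoning:
(1) close the feedback loop around H1, H2
(2) series reduction of H3, H4
(3) sum the parallel branches [H1/(1+H1*H2)], (H3*H4), H5
Step 2: series.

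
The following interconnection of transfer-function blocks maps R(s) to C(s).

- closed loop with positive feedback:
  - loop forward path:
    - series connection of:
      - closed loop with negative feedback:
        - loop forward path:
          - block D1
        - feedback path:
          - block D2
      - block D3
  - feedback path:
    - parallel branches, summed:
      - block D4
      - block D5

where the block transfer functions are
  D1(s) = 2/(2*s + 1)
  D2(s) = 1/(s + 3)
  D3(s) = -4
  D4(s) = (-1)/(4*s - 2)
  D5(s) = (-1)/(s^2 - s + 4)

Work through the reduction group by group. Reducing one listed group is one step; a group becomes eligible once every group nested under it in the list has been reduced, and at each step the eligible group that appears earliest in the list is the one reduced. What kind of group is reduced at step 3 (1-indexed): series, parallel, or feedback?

Reducing step by step:

Step 1. close the feedback loop around D1, D2
Step 2. cascade [D1/(1+D1*D2)], D3
Step 3. combine D4, D5 in parallel
Step 4. feedback reduction of ([D1/(1+D1*D2)]*D3), (D4+D5)
At step 3 the group reduced is parallel.

Answer: parallel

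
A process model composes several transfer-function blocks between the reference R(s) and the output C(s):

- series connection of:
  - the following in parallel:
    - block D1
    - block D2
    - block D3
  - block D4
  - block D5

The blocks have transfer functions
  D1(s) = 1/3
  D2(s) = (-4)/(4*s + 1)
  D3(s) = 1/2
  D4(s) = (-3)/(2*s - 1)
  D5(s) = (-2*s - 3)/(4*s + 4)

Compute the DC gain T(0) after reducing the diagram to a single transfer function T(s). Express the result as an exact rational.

Step 1 - reduce the parallel group D1, D2, D3: (20*s - 19)/(24*s + 6)
Step 2 - reduce the series chain (D1+D2+D3), D4, D5: (40*s^2 + 22*s - 57)/(64*s^3 + 48*s^2 - 24*s - 8)
Step 2 gives the overall T(s). Then T(0) = -57/(-8) = 57/8.

Answer: 57/8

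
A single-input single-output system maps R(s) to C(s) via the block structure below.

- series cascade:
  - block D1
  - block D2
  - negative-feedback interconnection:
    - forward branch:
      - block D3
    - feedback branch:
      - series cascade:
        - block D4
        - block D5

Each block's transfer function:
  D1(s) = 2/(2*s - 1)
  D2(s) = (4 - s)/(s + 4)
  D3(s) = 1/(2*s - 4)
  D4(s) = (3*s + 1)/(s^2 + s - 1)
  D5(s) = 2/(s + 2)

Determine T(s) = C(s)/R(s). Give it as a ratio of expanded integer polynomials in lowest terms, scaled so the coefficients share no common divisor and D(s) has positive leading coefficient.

(1) cascade D4, D5 -> (6*s + 2)/(s^3 + 3*s^2 + s - 2)
(2) close the feedback loop around D3, (D4*D5) -> (s^3 + 3*s^2 + s - 2)/(2*s^4 + 2*s^3 - 10*s^2 - 2*s + 10)
(3) cascade D1, D2, [D3/(1+D3*(D4*D5))], which is the overall transfer function T(s) = C(s)/R(s) in lowest terms

Hence the answer: (-s^4 + s^3 + 11*s^2 + 6*s - 8)/(2*s^6 + 9*s^5 - 7*s^4 - 41*s^3 + 23*s^2 + 39*s - 20)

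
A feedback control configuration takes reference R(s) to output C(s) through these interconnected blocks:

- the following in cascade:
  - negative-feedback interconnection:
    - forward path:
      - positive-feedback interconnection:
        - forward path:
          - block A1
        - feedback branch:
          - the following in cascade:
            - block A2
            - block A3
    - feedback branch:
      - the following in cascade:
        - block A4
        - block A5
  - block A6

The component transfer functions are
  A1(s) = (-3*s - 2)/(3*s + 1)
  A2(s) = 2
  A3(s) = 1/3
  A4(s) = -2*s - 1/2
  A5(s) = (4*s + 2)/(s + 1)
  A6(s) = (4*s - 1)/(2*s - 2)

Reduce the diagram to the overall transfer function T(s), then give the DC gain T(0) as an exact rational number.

Step 1: combine A2, A3 in series: 2/3
Step 2: close the feedback loop around A1, (A2*A3): (-9*s - 6)/(15*s + 7)
Step 3: reduce the series chain A4, A5: (-8*s^2 - 6*s - 1)/(s + 1)
Step 4: close the feedback loop around [A1/(1-A1*(A2*A3))], (A4*A5): (-9*s^2 - 15*s - 6)/(72*s^3 + 117*s^2 + 67*s + 13)
Step 5: cascade [[A1/(1-A1*(A2*A3))]/(1+[A1/(1-A1*(A2*A3))]*(A4*A5))], A6: (-36*s^3 - 51*s^2 - 9*s + 6)/(144*s^4 + 90*s^3 - 100*s^2 - 108*s - 26)
That last expression is T(s); at s = 0 only the constant terms survive, so T(0) = 6/(-26) = -3/13.

Therefore the answer is -3/13.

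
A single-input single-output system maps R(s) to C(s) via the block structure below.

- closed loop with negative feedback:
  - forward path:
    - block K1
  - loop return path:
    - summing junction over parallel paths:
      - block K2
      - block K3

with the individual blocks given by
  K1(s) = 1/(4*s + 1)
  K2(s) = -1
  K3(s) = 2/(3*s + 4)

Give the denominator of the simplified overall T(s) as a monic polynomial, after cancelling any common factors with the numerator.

1. sum the parallel branches K2, K3, giving (-3*s - 2)/(3*s + 4)
2. feedback reduction of K1, (K2+K3), giving (3*s + 4)/(12*s^2 + 16*s + 2)
Step 2 gives the fully reduced T(s), with no common factor left to cancel. The denominator's leading coefficient is 12, so divide each of its coefficients by 12 to get the monic form.

Answer: s^2 + 4*s/3 + 1/6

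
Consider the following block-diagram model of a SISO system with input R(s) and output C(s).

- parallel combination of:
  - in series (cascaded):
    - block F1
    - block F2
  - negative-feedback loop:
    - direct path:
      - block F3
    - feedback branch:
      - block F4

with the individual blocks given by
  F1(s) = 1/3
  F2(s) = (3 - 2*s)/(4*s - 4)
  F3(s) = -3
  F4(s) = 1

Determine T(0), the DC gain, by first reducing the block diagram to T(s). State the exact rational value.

The answer is 5/4.

Reasoning:
Step 1: combine F1, F2 in series, giving (3 - 2*s)/(12*s - 12)
Step 2: collapse the loop (F3 forward, F4 return), giving 3/2
Step 3: parallel reduction of (F1*F2), [F3/(1+F3*F4)], giving (16*s - 15)/(12*s - 12)
The step-3 result is T(s). Setting s = 0: T(0) = -15/(-12) = 5/4.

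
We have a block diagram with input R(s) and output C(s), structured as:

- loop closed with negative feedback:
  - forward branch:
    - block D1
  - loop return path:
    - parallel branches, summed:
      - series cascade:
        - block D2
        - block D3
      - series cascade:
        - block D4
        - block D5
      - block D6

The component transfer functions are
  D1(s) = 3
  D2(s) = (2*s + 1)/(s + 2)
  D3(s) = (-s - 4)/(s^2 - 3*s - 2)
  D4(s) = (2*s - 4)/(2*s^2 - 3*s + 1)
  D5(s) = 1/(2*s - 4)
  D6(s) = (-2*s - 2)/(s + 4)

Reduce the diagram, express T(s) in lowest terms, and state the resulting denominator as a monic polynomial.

The answer is s^6 - 9*s^5/10 + 11*s^4/10 + 27*s^3/2 - 127*s^2/10 + 36*s/5 + 44/5.

Reasoning:
[1] combine D2, D3 in series = (-2*s^2 - 9*s - 4)/(s^3 - s^2 - 8*s - 4)
[2] reduce the series chain D4, D5 = 1/(2*s^2 - 3*s + 1)
[3] combine (D2*D3), (D4*D5), D6 in parallel = (-4*s^6 + 2*s^5 + 7*s^4 - 34*s^3 + 21*s^2 - 28*s - 24)/(2*s^6 + 3*s^5 - 32*s^4 - 33*s^3 + 64*s^2 + 12*s - 16)
[4] feedback reduction of D1, ((D2*D3)+(D4*D5)+D6) = (-6*s^6 - 9*s^5 + 96*s^4 + 99*s^3 - 192*s^2 - 36*s + 48)/(10*s^6 - 9*s^5 + 11*s^4 + 135*s^3 - 127*s^2 + 72*s + 88)
The result of step 4 is T(s) in lowest terms. Its denominator has leading coefficient 10; dividing the denominator through by 10 makes it monic.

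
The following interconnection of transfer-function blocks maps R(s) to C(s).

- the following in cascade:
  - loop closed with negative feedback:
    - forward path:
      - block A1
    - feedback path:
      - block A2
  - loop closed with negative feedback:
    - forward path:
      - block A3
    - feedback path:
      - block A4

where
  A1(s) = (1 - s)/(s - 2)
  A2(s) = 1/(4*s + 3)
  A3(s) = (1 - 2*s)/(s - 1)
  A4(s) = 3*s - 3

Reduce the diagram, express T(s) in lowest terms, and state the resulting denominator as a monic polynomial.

[1] feedback reduction of A1, A2, giving (-4*s^2 + s + 3)/(4*s^2 - 6*s - 5)
[2] feedback reduction of A3, A4, giving (2*s - 1)/(6*s^2 - 10*s + 4)
[3] reduce the series chain [A1/(1+A1*A2)], [A3/(1+A3*A4)], giving (-8*s^2 - 2*s + 3)/(24*s^3 - 52*s^2 - 6*s + 20)
That last expression is T(s), already simplified. Scaling its denominator by 1/24 (the reciprocal of the leading coefficient) yields the monic denominator.

Final answer: s^3 - 13*s^2/6 - s/4 + 5/6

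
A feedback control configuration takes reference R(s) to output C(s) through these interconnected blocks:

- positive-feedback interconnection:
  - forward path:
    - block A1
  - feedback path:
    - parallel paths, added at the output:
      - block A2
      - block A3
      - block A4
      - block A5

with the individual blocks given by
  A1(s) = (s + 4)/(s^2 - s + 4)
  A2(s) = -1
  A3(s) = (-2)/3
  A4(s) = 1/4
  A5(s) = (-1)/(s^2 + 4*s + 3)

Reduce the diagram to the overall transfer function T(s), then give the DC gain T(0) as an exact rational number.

First reduce the diagram to T(s).

(1) add A2, A3, A4, A5 (parallel): (-17*s^2 - 68*s - 63)/(12*s^2 + 48*s + 36)
(2) apply the feedback formula to A1, (A2+A3+A4+A5): (12*s^3 + 96*s^2 + 228*s + 144)/(12*s^4 + 53*s^3 + 172*s^2 + 491*s + 396)
Step 2 gives the overall T(s). Then T(0) = 144/396 = 4/11.

Answer: 4/11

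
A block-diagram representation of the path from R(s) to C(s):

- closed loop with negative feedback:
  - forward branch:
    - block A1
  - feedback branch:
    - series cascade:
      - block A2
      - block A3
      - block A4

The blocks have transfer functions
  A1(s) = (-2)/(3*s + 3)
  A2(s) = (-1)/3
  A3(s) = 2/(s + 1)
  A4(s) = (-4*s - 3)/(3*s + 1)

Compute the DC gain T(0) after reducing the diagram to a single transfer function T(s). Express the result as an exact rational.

First reduce the diagram to T(s).

Step 1: multiply A2, A3, A4 (series); result (8*s + 6)/(9*s^2 + 12*s + 3)
Step 2: close the feedback loop around A1, (A2*A3*A4); result (-18*s^2 - 24*s - 6)/(27*s^3 + 63*s^2 + 29*s - 3)
Evaluating the step-2 result (the overall T(s)) at s = 0 gives T(0) = -6/(-3) = 2.

Answer: 2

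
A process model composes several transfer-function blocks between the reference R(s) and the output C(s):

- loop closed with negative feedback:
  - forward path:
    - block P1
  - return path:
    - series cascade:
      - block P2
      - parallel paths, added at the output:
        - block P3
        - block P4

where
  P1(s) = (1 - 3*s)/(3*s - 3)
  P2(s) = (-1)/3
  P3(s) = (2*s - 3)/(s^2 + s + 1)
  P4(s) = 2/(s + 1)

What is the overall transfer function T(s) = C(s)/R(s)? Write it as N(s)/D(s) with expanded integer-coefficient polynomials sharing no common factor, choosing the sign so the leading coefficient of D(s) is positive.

[1] add P3, P4 (parallel); result (4*s^2 + s - 1)/(s^3 + 2*s^2 + 2*s + 1)
[2] multiply P2, (P3+P4) (series); result (-4*s^2 - s + 1)/(3*s^3 + 6*s^2 + 6*s + 3)
[3] collapse the loop (P1 forward, (P2*(P3+P4)) return) - this is the overall T(s), already in the required normalized form

Therefore the answer is (-9*s^4 - 15*s^3 - 12*s^2 - 3*s + 3)/(9*s^4 + 21*s^3 - s^2 - 13*s - 8).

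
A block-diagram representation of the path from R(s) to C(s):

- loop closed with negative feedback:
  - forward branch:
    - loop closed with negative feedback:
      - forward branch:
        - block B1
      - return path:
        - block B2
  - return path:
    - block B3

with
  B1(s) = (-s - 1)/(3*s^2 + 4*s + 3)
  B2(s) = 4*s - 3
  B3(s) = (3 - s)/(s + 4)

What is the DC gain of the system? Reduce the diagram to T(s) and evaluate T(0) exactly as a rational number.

First reduce the diagram to T(s).

[1] close the feedback loop around B1, B2, giving (s + 1)/(s^2 - 3*s - 6)
[2] reduce the feedback loop with forward [B1/(1+B1*B2)] and return B3, giving (s^2 + 5*s + 4)/(s^3 - 16*s - 21)
DC gain: substitute s = 0 into T(s) from step 2: T(0) = 4/(-21) = -4/21.

Answer: -4/21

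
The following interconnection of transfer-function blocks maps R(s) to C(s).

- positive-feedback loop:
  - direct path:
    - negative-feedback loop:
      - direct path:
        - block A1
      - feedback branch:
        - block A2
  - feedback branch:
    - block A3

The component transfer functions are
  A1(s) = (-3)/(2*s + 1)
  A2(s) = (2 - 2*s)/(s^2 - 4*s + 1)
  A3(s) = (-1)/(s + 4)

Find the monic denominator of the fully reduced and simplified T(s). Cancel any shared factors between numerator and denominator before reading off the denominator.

First reduce the diagram to T(s).

Step 1: collapse the loop (A1 forward, A2 return) = (-3*s^2 + 12*s - 3)/(2*s^3 - 7*s^2 + 4*s - 5)
Step 2: apply the feedback formula to [A1/(1+A1*A2)], A3 = (-3*s^3 + 45*s - 12)/(2*s^4 + s^3 - 27*s^2 + 23*s - 23)
No further cancellation is possible in the step-2 result, so that is T(s). Its denominator becomes monic after dividing by the leading coefficient 2.

Answer: s^4 + s^3/2 - 27*s^2/2 + 23*s/2 - 23/2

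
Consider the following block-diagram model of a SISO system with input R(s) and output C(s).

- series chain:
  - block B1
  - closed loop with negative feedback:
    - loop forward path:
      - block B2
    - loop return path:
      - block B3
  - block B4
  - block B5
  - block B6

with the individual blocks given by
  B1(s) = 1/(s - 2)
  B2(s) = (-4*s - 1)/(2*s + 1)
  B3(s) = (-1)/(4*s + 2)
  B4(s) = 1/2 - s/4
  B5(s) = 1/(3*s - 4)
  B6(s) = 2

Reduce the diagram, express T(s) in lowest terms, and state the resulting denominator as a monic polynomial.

First reduce the diagram to T(s).

1. collapse the loop (B2 forward, B3 return) = (-16*s^2 - 12*s - 2)/(8*s^2 + 12*s + 3)
2. series reduction of B1, [B2/(1+B2*B3)], B4, B5, B6 = (8*s^2 + 6*s + 1)/(24*s^3 + 4*s^2 - 39*s - 12)
The result of step 2 is T(s) in lowest terms. Its denominator has leading coefficient 24; dividing the denominator through by 24 makes it monic.

Answer: s^3 + s^2/6 - 13*s/8 - 1/2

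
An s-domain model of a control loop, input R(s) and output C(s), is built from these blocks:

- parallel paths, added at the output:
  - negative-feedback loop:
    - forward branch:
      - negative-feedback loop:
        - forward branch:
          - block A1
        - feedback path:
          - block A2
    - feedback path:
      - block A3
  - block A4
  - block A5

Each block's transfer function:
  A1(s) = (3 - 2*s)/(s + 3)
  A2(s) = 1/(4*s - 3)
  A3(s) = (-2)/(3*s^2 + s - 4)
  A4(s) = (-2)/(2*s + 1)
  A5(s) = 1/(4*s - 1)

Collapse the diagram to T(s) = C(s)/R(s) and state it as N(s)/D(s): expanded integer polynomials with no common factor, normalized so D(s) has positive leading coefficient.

Step 1 - reduce the feedback loop with forward A1 and return A2 -> (-8*s^2 + 18*s - 9)/(4*s^2 + 7*s - 6)
Step 2 - close the feedback loop around [A1/(1+A1*A2)], A3 -> (-24*s^4 + 46*s^3 + 23*s^2 - 81*s + 36)/(12*s^4 + 25*s^3 - 11*s^2 - 70*s + 42)
Step 3 - combine [[A1/(1+A1*A2)]/(1+[A1/(1+A1*A2)]*A3)], A4, A5 in parallel; the result is T(s) itself (integer coefficients, no common factor, positive leading denominator coefficient)

Therefore the answer is (-192*s^6 + 248*s^5 + 186*s^4 - 507*s^3 + 490*s^2 - 309*s + 90)/(96*s^6 + 224*s^5 - 50*s^4 - 607*s^3 + 207*s^2 + 154*s - 42).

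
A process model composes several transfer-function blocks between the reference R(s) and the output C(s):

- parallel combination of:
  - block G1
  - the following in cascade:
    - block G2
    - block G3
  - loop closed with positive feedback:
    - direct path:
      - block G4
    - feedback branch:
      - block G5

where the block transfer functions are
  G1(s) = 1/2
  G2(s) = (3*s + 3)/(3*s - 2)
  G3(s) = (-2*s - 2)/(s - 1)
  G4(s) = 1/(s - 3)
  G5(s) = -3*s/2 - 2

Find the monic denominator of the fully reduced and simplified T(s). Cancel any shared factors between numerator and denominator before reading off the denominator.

The answer is s^3 - 31*s^2/15 + 4*s/3 - 4/15.

Reasoning:
1. cascade G2, G3 gives (-6*s^2 - 12*s - 6)/(3*s^2 - 5*s + 2)
2. apply the feedback formula to G4, G5 gives 2/(5*s - 2)
3. sum the parallel branches G1, (G2*G3), [G4/(1-G4*G5)] gives (-45*s^3 - 115*s^2 - 12*s + 28)/(30*s^3 - 62*s^2 + 40*s - 8)
That last expression is T(s), already simplified. Scaling its denominator by 1/30 (the reciprocal of the leading coefficient) yields the monic denominator.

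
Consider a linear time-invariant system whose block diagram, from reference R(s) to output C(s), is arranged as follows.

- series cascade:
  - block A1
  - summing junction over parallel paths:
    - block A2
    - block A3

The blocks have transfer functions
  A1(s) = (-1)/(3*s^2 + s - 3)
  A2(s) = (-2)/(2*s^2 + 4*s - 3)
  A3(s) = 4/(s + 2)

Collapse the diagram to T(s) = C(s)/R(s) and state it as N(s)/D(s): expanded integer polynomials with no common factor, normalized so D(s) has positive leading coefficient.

Step 1. reduce the parallel group A2, A3 gives (8*s^2 + 14*s - 16)/(2*s^3 + 8*s^2 + 5*s - 6)
Step 2. combine A1, (A2+A3) in series: this yields T(s), and no further normalization is needed

Answer: (-8*s^2 - 14*s + 16)/(6*s^5 + 26*s^4 + 17*s^3 - 37*s^2 - 21*s + 18)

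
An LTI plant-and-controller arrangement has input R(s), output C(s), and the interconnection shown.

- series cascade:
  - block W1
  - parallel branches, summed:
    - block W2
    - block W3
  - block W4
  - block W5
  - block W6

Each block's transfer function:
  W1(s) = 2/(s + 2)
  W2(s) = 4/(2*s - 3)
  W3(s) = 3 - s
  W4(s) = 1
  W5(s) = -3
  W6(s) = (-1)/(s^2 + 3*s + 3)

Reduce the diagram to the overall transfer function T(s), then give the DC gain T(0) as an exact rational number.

Step 1: add W2, W3 (parallel): (-2*s^2 + 9*s - 5)/(2*s - 3)
Step 2: combine W1, (W2+W3), W4, W5, W6 in series: (-12*s^2 + 54*s - 30)/(2*s^4 + 7*s^3 + 3*s^2 - 15*s - 18)
DC gain: substitute s = 0 into T(s) from step 2: T(0) = -30/(-18) = 5/3.

Answer: 5/3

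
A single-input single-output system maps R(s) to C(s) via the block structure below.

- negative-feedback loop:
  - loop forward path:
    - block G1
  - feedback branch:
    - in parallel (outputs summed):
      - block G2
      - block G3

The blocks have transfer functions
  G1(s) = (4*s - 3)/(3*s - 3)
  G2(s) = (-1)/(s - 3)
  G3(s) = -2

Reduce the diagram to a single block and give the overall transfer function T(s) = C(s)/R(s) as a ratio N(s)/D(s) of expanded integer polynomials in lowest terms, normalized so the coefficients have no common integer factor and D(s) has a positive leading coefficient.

First reduce the diagram to T(s).

Step 1 - combine G2, G3 in parallel gives (5 - 2*s)/(s - 3)
Step 2 - reduce the feedback loop with forward G1 and return (G2+G3), which is the overall transfer function T(s) = C(s)/R(s) in lowest terms

Answer: (-4*s^2 + 15*s - 9)/(5*s^2 - 14*s + 6)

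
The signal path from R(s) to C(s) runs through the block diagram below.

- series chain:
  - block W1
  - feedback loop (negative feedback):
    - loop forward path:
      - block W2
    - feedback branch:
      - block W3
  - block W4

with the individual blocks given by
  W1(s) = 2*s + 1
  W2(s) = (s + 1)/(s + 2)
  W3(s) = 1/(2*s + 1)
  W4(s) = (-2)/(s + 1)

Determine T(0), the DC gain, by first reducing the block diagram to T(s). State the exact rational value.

Step 1 - close the feedback loop around W2, W3 -> (2*s^2 + 3*s + 1)/(2*s^2 + 6*s + 3)
Step 2 - series reduction of W1, [W2/(1+W2*W3)], W4 -> (-8*s^2 - 8*s - 2)/(2*s^2 + 6*s + 3)
Step 2 gives the overall T(s). Then T(0) = -2/3.

Answer: -2/3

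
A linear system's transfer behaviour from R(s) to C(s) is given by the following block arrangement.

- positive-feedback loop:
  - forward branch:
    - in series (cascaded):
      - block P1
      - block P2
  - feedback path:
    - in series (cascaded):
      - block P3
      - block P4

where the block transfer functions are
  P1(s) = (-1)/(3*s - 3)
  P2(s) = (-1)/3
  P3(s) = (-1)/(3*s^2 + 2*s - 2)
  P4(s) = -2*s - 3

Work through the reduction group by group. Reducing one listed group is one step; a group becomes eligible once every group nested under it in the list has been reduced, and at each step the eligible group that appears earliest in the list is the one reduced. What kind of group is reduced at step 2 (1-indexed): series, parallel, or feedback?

Reducing step by step:

Step 1 - multiply P1, P2 (series)
Step 2 - series reduction of P3, P4
Step 3 - feedback reduction of (P1*P2), (P3*P4)
Step 2: series.

Answer: series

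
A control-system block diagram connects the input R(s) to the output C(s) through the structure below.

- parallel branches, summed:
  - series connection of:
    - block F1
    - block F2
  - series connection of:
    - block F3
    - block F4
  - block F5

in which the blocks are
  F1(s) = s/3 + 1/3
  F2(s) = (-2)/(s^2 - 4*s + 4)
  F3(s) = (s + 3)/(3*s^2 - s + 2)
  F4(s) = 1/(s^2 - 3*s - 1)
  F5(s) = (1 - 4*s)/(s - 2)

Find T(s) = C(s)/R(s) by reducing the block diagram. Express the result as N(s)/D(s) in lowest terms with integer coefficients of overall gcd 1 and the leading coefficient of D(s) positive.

The answer is (-36*s^6 + 195*s^5 - 298*s^4 + 193*s^3 - 120*s^2 - 34*s + 52)/(9*s^6 - 66*s^5 + 162*s^4 - 159*s^3 + 78*s^2 - 36*s - 24).

Reasoning:
1. series reduction of F1, F2, giving (-2*s - 2)/(3*s^2 - 12*s + 12)
2. reduce the series chain F3, F4, giving (s + 3)/(3*s^4 - 10*s^3 + 2*s^2 - 5*s - 2)
3. sum the parallel branches (F1*F2), (F3*F4), F5, which is the overall transfer function T(s) = C(s)/R(s) in lowest terms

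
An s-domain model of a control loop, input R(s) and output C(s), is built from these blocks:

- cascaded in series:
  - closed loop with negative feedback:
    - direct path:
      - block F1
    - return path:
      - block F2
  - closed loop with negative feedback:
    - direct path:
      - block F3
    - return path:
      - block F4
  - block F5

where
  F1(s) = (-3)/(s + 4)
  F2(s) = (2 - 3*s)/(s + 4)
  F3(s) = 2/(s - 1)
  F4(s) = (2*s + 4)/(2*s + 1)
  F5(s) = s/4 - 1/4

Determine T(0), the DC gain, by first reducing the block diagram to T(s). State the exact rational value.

Step 1 - reduce the feedback loop with forward F1 and return F2: (-3*s - 12)/(s^2 + 17*s + 10)
Step 2 - collapse the loop (F3 forward, F4 return): (4*s + 2)/(2*s^2 + 3*s + 7)
Step 3 - multiply [F1/(1+F1*F2)], [F3/(1+F3*F4)], F5 (series): (-6*s^3 - 21*s^2 + 15*s + 12)/(4*s^4 + 74*s^3 + 156*s^2 + 298*s + 140)
The step-3 result is T(s). Setting s = 0: T(0) = 12/140 = 3/35.

Therefore the answer is 3/35.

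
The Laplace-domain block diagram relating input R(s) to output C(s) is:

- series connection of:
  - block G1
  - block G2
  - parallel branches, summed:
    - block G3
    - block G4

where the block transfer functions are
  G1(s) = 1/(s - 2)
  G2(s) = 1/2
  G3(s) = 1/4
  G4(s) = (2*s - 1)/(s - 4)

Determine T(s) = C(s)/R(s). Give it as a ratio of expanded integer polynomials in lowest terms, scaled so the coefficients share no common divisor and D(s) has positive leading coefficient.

The answer is (9*s - 8)/(8*s^2 - 48*s + 64).

Reasoning:
Step 1 - sum the parallel branches G3, G4 -> (9*s - 8)/(4*s - 16)
Step 2 - multiply G1, G2, (G3+G4) (series), which is the overall transfer function T(s) = C(s)/R(s) in lowest terms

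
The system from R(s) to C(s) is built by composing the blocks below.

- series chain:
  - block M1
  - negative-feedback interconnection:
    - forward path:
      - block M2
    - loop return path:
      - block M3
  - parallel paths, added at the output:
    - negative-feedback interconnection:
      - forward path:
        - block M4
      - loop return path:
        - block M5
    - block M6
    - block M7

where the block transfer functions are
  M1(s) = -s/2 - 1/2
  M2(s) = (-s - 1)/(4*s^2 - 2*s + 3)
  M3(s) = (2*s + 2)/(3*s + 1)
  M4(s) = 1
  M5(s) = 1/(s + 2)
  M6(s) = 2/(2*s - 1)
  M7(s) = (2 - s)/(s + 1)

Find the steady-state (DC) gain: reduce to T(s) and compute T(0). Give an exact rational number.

The answer is 1/3.

Reasoning:
Step 1: reduce the feedback loop with forward M2 and return M3, giving (-3*s^2 - 4*s - 1)/(12*s^3 - 4*s^2 + 3*s + 1)
Step 2: reduce the feedback loop with forward M4 and return M5, giving (s + 2)/(s + 3)
Step 3: reduce the parallel group [M4/(1+M4*M5)], M6, M7, giving (6*s^2 + 22*s - 2)/(2*s^3 + 7*s^2 + 2*s - 3)
Step 4: cascade M1, [M2/(1+M2*M3)], ([M4/(1+M4*M5)]+M6+M7), giving (9*s^4 + 45*s^3 + 44*s^2 + 7*s - 1)/(24*s^5 + 52*s^4 - 50*s^3 + 29*s^2 - 4*s - 3)
DC gain: substitute s = 0 into T(s) from step 4: T(0) = -1/(-3) = 1/3.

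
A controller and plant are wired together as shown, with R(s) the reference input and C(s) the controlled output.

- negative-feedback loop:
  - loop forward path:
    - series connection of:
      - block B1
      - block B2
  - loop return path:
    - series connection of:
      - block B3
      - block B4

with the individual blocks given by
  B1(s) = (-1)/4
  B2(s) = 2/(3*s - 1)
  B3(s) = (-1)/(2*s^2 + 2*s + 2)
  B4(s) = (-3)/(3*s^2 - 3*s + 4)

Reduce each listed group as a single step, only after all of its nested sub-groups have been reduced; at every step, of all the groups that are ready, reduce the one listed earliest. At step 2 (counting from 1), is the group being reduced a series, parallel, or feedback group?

Answer: series

Working:
[1] reduce the series chain B1, B2
[2] cascade B3, B4
[3] apply the feedback formula to (B1*B2), (B3*B4)
So the answer for step 2 is series.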